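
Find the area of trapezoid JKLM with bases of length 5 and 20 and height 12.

A trapezoid's area equals the midsegment times the height.
The midsegment is (5 + 20) / 2 = 25/2.
Area = 25/2 * 12 = 150.

150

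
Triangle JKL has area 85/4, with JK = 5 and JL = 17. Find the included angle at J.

sin(C) = 2 * 85/4 / (5 * 17) = 1/2, so C = arcsin(1/2) = 30°.
Since sin(180° - C) = sin(C), the obtuse angle 150° gives the same area, so C = 30° or C = 150°.

30° or 150°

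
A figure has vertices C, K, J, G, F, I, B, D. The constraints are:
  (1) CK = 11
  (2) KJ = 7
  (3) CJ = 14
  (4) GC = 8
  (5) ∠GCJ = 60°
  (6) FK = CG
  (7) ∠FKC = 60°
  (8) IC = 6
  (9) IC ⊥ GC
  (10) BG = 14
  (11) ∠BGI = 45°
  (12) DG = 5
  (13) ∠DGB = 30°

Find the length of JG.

Step 1: By the law of cosines on triangle JCG: JG² = 14² + 8² − 2·14·8·cos(60°) = 148, so JG = 2·√37.

Therefore, the length of JG = 2·√37.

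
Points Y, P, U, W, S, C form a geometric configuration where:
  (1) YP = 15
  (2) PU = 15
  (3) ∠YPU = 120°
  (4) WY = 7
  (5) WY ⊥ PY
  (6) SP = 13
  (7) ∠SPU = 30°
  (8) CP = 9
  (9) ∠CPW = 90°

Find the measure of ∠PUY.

Step 1: By the law of cosines on triangle UPY: UY² = 15² + 15² − 2·15·15·cos(120°) = 675, so UY = 15·√3.
Step 2: By the inverse law of cosines on triangle PUY: cos(∠PUY) = (15² + (15·√3)² − 15²) / (2·15·15·√3) = 675/779.42 = 0.866, so ∠PUY = 30°.

Therefore, the measure of angle ∠PUY = 30°.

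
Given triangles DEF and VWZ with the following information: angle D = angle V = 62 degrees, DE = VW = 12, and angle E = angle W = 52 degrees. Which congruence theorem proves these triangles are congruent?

Consider the given information: angle D = angle V = 62 degrees, DE = VW = 12, and angle E = angle W = 52 degrees
This is not SSS or AAS: SSS requires all three pairs of sides, but we don't have that. AAS requires two angles and a non-included side.
The correct criterion is ASA. Two pairs of corresponding angles and the included side are equal (Angle-Side-Angle).

ASA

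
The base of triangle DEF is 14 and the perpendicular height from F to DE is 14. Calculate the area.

Area = (1/2) * base * height
Area = (1/2) * 14 * 14
Area = 98

98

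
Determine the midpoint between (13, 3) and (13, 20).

M = ((x₁ + x₂)/2, (y₁ + y₂)/2)
= ((13 + 13)/2, (3 + 20)/2)
= (26/2, 23/2) = (13, 23/2)

(13, 23/2)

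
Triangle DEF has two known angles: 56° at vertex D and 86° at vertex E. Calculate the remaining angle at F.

The interior angles sum to 180°: angle F = 180 - 56 - 86 = 38°.
The triangle is acute (angles 56°, 86°, 38°).

38 degrees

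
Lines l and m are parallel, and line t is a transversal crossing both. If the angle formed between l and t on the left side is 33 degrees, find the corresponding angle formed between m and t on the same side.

Corresponding angles formed by parallel lines and a transversal are equal.
The given angle is 33 degrees.
The corresponding angle = 33 degrees.

33 degrees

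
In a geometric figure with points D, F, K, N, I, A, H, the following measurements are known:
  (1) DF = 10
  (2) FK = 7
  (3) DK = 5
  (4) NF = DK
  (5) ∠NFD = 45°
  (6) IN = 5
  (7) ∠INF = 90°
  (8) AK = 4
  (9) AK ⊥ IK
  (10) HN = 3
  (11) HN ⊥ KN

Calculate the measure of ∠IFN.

From the given relations: NF = DK = 5.
Step 1: By the law of cosines on triangle FNI: FI² = 5² + 5² − 2·5·5·cos(90°) = 50, so FI = 5·√2.
Step 2: By the inverse law of cosines on triangle IFN: cos(∠IFN) = ((5·√2)² + 5² − 5²) / (2·5·√2·5) = 50/70.71 = 0.7071, so ∠IFN = 45°.

Therefore, the measure of angle ∠IFN = 45°.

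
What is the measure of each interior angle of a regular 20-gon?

Each interior angle of a regular n-gon is (n - 2) * 180 / n.
For n = 20: (20 - 2) * 180 / 20 = 3240/20 = 162 degrees.

162 degrees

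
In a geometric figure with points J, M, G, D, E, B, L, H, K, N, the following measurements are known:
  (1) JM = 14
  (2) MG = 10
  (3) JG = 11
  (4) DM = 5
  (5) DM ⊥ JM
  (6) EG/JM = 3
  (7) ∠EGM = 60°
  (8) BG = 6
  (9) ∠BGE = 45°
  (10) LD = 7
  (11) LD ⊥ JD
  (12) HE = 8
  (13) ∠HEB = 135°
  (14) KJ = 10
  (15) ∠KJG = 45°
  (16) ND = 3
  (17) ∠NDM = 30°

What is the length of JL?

Step 1: By the law of cosines on triangle JMD: JD² = 14² + 5² − 2·14·5·cos(90°) = 221, so JD ≈ 14.87.
Step 2: By the law of cosines on triangle JDL: JL² = 14.87² + 7² − 2·14.87·7·cos(90°) = 270, so JL = 3·√30.

Therefore, the length of JL = 3·√30.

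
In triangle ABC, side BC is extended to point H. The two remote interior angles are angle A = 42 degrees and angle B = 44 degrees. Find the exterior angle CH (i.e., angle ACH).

By the exterior angle theorem, an exterior angle of a triangle equals the sum of the two remote interior angles.
Exterior angle = angle A + angle B
Exterior angle = 42 + 44 = 86 degrees

86 degrees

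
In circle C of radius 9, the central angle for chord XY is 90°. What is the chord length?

Drop a perpendicular from the center to the chord, bisecting both the chord and the central angle.
Each half-chord = r sin(θ/2) = 9 sin(45°).
The full chord = 2 × 9 × sin(45°) = 9*sqrt(2).

9*sqrt(2)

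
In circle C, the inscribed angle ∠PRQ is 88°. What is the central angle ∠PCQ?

By the inscribed angle theorem, the central angle is twice the inscribed angle.
Central angle = 2 × 88° = 176°

176°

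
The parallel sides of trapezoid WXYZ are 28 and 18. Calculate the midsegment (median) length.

The midsegment (median) of a trapezoid connects the midpoints of the non-parallel sides.
Its length is the average of the two bases: (28 + 18) / 2 = 23.

23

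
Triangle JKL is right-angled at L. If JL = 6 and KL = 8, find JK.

JK = sqrt(6^2 + 8^2) = sqrt(100) = 10

10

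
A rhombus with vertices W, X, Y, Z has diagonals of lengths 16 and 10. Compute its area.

Area = (16 * 10) / 2 = 160 / 2 = 80

80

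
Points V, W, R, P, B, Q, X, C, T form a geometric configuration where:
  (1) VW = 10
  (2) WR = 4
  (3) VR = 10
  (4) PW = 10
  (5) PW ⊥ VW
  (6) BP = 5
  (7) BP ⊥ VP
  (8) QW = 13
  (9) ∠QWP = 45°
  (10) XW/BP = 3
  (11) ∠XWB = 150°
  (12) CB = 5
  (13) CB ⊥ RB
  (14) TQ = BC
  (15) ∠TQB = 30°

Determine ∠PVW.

Step 1: By the law of cosines on triangle VWP: VP² = 10² + 10² − 2·10·10·cos(90°) = 200, so VP = 10·√2.
Step 2: By the inverse law of cosines on triangle PVW: cos(∠PVW) = ((10·√2)² + 10² − 10²) / (2·10·√2·10) = 200/282.84 = 0.7071, so ∠PVW = 45°.

Therefore, the measure of angle ∠PVW = 45°.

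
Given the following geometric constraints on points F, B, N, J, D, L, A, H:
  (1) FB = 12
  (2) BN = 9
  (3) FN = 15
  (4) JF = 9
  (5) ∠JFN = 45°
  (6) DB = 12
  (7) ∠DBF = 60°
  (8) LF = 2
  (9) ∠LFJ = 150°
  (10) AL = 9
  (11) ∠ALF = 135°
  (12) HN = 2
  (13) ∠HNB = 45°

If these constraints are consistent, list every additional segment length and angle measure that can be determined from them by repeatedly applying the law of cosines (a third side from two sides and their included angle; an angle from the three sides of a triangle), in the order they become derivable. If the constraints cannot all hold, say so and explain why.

The constraints are consistent. Derivable facts, in order:
After 1 step:
- BH ≈ 7.72
- FA ≈ 10.51
- FD = 12
- JL ≈ 10.78
- NJ ≈ 10.73
- ∠BFN = 36.87°
- ∠BNF = 53.13°
- ∠FBN = 90°
After 2 steps:
- ∠AFL = 37.27°
- ∠BDF = 60°
- ∠BFD = 60°
- ∠BHN = 124.44°
- ∠FAL = 7.73°
- ∠FJL = 5.32°
- ∠FJN = 98.61°
- ∠FLJ = 24.68°
- ∠FNJ = 36.39°
- ∠HBN = 10.56°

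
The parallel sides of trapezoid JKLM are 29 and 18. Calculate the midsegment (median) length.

The midsegment of a trapezoid = (base1 + base2) / 2
midsegment = (29 + 18) / 2
midsegment = 47 / 2
midsegment = 47/2

47/2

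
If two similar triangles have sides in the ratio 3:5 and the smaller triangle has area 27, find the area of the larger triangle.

The ratio of areas of similar triangles = (side ratio)^2.
Side ratio = 3:5, so area ratio = 9:25.
Area of the larger triangle / Area of the smaller triangle = 25/9
Area of the larger triangle = 27 * 25/9 = 75

75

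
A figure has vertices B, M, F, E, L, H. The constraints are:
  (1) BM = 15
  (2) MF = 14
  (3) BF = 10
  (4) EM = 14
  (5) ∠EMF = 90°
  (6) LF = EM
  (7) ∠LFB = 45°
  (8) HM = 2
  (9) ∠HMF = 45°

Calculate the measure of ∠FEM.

Step 1: By the law of cosines on triangle EMF: EF² = 14² + 14² − 2·14·14·cos(90°) = 392, so EF = 14·√2.
Step 2: By the inverse law of cosines on triangle FEM: cos(∠FEM) = ((14·√2)² + 14² − 14²) / (2·14·√2·14) = 392/554.37 = 0.7071, so ∠FEM = 45°.

Therefore, the measure of angle ∠FEM = 45°.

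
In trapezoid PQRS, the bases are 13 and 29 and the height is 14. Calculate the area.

Area of a trapezoid = (base1 + base2) * height / 2
Area = (13 + 29) * 14 / 2
Area = 42 * 14 / 2
Area = 588 / 2
Area = 294

294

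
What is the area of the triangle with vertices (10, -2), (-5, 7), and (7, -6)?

The Shoelace formula computes the area from vertex coordinates by summing cross products.
For vertices (10,-2), (-5,7), (7,-6):
Signed sum = 10*7 - -5*-2 + -5*-6 - 7*7 + 7*-2 - 10*-6
= 60 + -19 + 46 = 87
Area = (1/2)|87| = 87/2.

87/2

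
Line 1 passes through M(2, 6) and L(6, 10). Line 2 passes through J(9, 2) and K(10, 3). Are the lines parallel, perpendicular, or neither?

Slope of line 1: m1 = (10 - 6)/(6 - 2) = 4/4 = 1
Slope of line 2: m2 = (3 - 2)/(10 - 9) = 1/1 = 1
Two lines are parallel if and only if they have equal slopes (or both are vertical).
Here m1 = m2 = 1, confirming the lines are parallel.

Parallel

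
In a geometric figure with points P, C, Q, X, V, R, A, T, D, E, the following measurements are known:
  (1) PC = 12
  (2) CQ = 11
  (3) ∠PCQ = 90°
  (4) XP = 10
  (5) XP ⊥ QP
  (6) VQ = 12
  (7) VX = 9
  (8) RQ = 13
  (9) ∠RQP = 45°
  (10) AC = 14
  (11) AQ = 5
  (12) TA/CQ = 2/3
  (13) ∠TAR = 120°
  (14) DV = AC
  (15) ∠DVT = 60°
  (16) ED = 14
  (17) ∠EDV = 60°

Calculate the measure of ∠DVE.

From the given relations: DV = AC = 14.
Step 1: By the law of cosines on triangle VDE: VE² = 14² + 14² − 2·14·14·cos(60°) = 196, so VE = 14.
Step 2: By the inverse law of cosines on triangle DVE: cos(∠DVE) = (14² + 14² − 14²) / (2·14·14) = 196/392 = 0.5, so ∠DVE = 60°.

Therefore, the measure of angle ∠DVE = 60°.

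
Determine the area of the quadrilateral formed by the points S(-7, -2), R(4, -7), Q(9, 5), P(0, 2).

The Shoelace formula works by pairing each vertex with the next (cycling back to the first).
For each pair, compute x_i*y_(i+1) - x_(i+1)*y_i:
  (-7*-7 - 4*-2) = 57
  (4*5 - 9*-7) = 83
  (9*2 - 0*5) = 18
  (0*-2 - -7*2) = 14
Taking half the absolute value of the total: Area = (1/2)(172) = 86.

86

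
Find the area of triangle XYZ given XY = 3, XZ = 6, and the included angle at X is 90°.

Area = (1/2)(3)(6) sin(90°) = (1/2)(3)(6)(1) = 9

9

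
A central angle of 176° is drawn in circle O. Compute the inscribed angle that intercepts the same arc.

By the inscribed angle theorem, the inscribed angle is half the central angle.
Inscribed angle = 176° / 2 = 88°

88°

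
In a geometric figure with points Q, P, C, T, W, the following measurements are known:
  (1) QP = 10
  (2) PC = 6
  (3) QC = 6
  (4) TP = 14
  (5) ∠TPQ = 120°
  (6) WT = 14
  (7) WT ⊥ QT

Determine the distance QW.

Step 1: By the law of cosines on triangle QPT: QT² = 10² + 14² − 2·10·14·cos(120°) = 436, so QT = 2·√109.
Step 2: By the law of cosines on triangle QTW: QW² = (2·√109)² + 14² − 2·2·√109·14·cos(90°) = 632, so QW = 2·√158.

Therefore, the length of QW = 2·√158.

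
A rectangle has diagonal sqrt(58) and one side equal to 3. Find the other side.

Using the Pythagorean theorem: d^2 = a^2 + b^2
b^2 = d^2 - a^2
b^2 = 58 - 9
b^2 = 49
b = sqrt(49) = 7

7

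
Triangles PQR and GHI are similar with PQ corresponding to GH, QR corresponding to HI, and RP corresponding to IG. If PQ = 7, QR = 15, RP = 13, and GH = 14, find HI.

Since the triangles are similar, the ratio of corresponding sides is constant.
Scale factor k = GH / PQ = 14 / 7 = 2
HI = k * QR = 2 * 15 = 30

30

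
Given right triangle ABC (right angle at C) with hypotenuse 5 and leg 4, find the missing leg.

Rearranging the Pythagorean theorem to solve for the unknown leg:
leg^2 = hypotenuse^2 - known_leg^2 = 25 - 16 = 9
leg = sqrt(9) = 3.

3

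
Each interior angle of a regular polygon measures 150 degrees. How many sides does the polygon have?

The exterior angle is the supplement of the interior angle: 180 - 150 = 30 degrees.
Since the exterior angles of any convex polygon sum to 360 degrees, the number of sides is 360 / 30 = 12.

12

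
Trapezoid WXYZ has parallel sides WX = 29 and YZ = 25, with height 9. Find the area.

Area = (29 + 25) * 9 / 2 = 486 / 2 = 243

243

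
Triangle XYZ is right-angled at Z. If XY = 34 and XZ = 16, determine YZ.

Rearranging the Pythagorean theorem to solve for the unknown leg:
leg^2 = hypotenuse^2 - known_leg^2 = 1156 - 256 = 900
leg = sqrt(900) = 30.

30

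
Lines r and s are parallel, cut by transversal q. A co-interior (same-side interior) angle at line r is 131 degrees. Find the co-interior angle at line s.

Co-interior angles (same-side interior) formed by parallel lines and a transversal are supplementary (sum to 180 degrees).
The given angle is 131 degrees.
The co-interior angle = 180 - 131 = 49 degrees.

49 degrees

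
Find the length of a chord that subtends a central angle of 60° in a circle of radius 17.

Chord length = 2r sin(θ/2)
= 2 × 17 × sin(60°/2)
= 2 × 17 × sin(30°)
= 17

17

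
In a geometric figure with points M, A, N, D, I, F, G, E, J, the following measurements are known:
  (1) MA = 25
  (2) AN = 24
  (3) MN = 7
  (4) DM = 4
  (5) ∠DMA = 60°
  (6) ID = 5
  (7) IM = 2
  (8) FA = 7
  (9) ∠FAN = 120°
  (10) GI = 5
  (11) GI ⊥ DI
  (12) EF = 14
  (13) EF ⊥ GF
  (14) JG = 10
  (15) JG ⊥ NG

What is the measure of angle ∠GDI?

Step 1: By the law of cosines on triangle DIG: DG² = 5² + 5² − 2·5·5·cos(90°) = 50, so DG = 5·√2.
Step 2: By the inverse law of cosines on triangle GDI: cos(∠GDI) = ((5·√2)² + 5² − 5²) / (2·5·√2·5) = 50/70.71 = 0.7071, so ∠GDI = 45°.

Therefore, the measure of angle ∠GDI = 45°.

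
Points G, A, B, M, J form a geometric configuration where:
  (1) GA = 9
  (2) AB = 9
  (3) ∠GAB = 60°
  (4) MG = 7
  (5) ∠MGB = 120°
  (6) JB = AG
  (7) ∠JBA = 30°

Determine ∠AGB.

Step 1: By the law of cosines on triangle GAB: GB² = 9² + 9² − 2·9·9·cos(60°) = 81, so GB = 9.
Step 2: By the inverse law of cosines on triangle AGB: cos(∠AGB) = (9² + 9² − 9²) / (2·9·9) = 81/162 = 0.5, so ∠AGB = 60°.

Therefore, the measure of angle ∠AGB = 60°.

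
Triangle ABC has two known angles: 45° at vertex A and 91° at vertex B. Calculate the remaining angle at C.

By the triangle angle sum property, the three interior angles of any triangle add up to 180°.
We know angle A = 45° and angle B = 91°, so their sum is 136°.
Therefore angle C = 180° - 136° = 44°.

44 degrees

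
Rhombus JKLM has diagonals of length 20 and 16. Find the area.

The diagonals of a rhombus divide it into four right triangles.
Each triangle has legs 20/ 2 = 10 and 16/2 = 8, so each has area (1/2)*10*8 = 40.
Four such triangles give total area = (d1 * d2) / 2 = 160.

160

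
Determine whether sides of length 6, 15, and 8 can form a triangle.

No.
The triangle inequality is violated: 6 + 8 = 14 ≤ 15.
These lengths cannot form a triangle.

No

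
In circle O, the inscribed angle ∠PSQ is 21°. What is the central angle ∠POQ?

The inscribed angle theorem states that a central angle is always twice any inscribed angle that subtends the same arc.
Since the inscribed angle is 21°, the central angle = 2 × 21° = 42°.

42°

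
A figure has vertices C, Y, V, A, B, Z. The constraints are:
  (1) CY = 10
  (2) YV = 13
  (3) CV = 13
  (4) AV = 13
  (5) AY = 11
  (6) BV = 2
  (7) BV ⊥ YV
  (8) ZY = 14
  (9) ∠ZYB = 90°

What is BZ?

Step 1: By the law of cosines on triangle BVY: BY² = 2² + 13² − 2·2·13·cos(90°) = 173, so BY = √173.
Step 2: By the law of cosines on triangle BYZ: BZ² = √173² + 14² − 2·√173·14·cos(90°) = 369, so BZ = 3·√41.

Therefore, the length of BZ = 3·√41.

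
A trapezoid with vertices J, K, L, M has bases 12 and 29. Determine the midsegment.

The midsegment of a trapezoid = (base1 + base2) / 2
midsegment = (12 + 29) / 2
midsegment = 41 / 2
midsegment = 41/2

41/2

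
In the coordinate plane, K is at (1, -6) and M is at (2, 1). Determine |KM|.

d = sqrt((1)^2 + (7)^2) = sqrt(50) = 5*sqrt(2)

5*sqrt(2)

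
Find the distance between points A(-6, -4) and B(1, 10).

The horizontal distance is |1 - -6| = 7 and the vertical distance is |10 - -4| = 14.
By the Pythagorean theorem, d = sqrt(7^2 + 14^2) = sqrt(245) = 7*sqrt(5).

7*sqrt(5)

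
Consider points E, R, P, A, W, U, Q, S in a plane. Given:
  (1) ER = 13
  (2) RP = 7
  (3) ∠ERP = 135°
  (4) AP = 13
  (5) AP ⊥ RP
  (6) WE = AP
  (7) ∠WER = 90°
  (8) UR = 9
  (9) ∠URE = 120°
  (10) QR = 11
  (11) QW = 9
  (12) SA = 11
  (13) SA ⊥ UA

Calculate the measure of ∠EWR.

From the given relations: WE = AP = 13.
Step 1: By the law of cosines on triangle WER: WR² = 13² + 13² − 2·13·13·cos(90°) = 338, so WR = 13·√2.
Step 2: By the inverse law of cosines on triangle EWR: cos(∠EWR) = (13² + (13·√2)² − 13²) / (2·13·13·√2) = 338/478 = 0.7071, so ∠EWR = 45°.

Therefore, the measure of angle ∠EWR = 45°.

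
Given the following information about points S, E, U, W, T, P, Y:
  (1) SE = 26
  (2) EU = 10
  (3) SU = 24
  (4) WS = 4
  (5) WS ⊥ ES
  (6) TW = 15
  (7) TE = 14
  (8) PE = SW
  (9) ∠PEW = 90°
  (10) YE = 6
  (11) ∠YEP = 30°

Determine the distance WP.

From the given relations: PE = SW = 4.
Step 1: By the law of cosines on triangle ESW: EW² = 26² + 4² − 2·26·4·cos(90°) = 692, so EW = 2·√173.
Step 2: By the law of cosines on triangle WEP: WP² = (2·√173)² + 4² − 2·2·√173·4·cos(90°) = 708, so WP = 2·√177.

Therefore, the length of WP = 2·√177.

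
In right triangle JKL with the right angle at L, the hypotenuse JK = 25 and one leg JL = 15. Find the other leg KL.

KL = sqrt(25^2 - 15^2) = sqrt(400) = 20

20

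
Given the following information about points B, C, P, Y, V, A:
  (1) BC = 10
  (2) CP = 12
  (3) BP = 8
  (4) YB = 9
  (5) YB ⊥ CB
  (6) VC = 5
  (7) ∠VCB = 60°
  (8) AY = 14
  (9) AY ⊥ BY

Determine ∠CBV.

Step 1: By the law of cosines on triangle BCV: BV² = 10² + 5² − 2·10·5·cos(60°) = 75, so BV = 5·√3.
Step 2: By the inverse law of cosines on triangle CBV: cos(∠CBV) = (10² + (5·√3)² − 5²) / (2·10·5·√3) = 150/173.21 = 0.866, so ∠CBV = 30°.

Therefore, the measure of angle ∠CBV = 30°.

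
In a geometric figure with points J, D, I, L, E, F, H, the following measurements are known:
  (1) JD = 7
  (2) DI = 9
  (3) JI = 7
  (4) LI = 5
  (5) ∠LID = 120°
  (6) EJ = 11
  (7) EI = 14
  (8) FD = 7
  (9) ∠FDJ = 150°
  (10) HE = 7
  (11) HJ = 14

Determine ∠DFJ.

Step 1: By the law of cosines on triangle FDJ: FJ² = 7² + 7² − 2·7·7·cos(150°) = 182.87, so FJ ≈ 13.52.
Step 2: By the inverse law of cosines on triangle DFJ: cos(∠DFJ) = (7² + 13.52² − 7²) / (2·7·13.52) = 182.87/189.32 = 0.9659, so ∠DFJ = 15°.

Therefore, the measure of angle ∠DFJ = 15°.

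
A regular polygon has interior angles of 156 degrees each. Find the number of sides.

The exterior angle is the supplement of the interior angle: 180 - 156 = 24 degrees.
Since the exterior angles of any convex polygon sum to 360 degrees, the number of sides is 360 / 24 = 15.

15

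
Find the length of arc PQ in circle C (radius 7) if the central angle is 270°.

Arc length = 2πr × θ/360
= 2π × 7 × 3/4
= 21*pi/2

21*pi/2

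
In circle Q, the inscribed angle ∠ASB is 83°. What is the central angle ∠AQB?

By the inscribed angle theorem, the central angle is twice the inscribed angle.
Central angle = 2 × 83° = 166°

166°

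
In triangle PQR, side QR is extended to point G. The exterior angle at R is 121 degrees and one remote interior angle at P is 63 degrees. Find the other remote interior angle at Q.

angle Q = 121 - 63 = 58 degrees (exterior angle theorem).

58 degrees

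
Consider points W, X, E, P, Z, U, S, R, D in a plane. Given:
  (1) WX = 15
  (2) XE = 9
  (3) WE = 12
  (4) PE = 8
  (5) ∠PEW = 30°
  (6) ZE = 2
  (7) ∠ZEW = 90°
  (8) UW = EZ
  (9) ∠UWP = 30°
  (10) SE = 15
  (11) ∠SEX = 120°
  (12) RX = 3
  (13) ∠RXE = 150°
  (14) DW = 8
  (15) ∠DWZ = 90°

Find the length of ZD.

Step 1: By the law of cosines on triangle ZEW: ZW² = 2² + 12² − 2·2·12·cos(90°) = 148, so ZW = 2·√37.
Step 2: By the law of cosines on triangle ZWD: ZD² = (2·√37)² + 8² − 2·2·√37·8·cos(90°) = 212, so ZD = 2·√53.

Therefore, the length of ZD = 2·√53.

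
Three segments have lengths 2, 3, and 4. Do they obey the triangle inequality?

For three segments to close into a triangle, no single side can be as long as the other two combined.
The longest side is 4, and 2 + 3 = 5 > 4.
A triangle can be formed.

Yes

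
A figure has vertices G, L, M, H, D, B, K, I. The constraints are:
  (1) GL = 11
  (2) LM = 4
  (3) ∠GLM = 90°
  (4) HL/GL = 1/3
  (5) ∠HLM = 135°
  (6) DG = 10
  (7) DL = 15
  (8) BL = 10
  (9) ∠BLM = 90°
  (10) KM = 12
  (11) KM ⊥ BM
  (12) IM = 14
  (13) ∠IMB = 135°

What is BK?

Step 1: By the law of cosines on triangle BLM: BM² = 10² + 4² − 2·10·4·cos(90°) = 116, so BM = 2·√29.
Step 2: By the law of cosines on triangle BMK: BK² = (2·√29)² + 12² − 2·2·√29·12·cos(90°) = 260, so BK = 2·√65.

Therefore, the length of BK = 2·√65.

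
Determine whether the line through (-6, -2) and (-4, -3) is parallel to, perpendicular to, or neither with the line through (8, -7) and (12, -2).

Slope of line 1: m1 = (-3 - -2)/(-4 - -6) = -1/2 = -1/2
Slope of line 2: m2 = (-2 - -7)/(12 - 8) = 5/4 = 5/4
m1 != m2 (-1/2 != 5/4), so not parallel.
m1 * m2 = (-1/2) * (5/4) = -5/8 != -1, so not perpendicular.
The lines are neither parallel nor perpendicular.

Neither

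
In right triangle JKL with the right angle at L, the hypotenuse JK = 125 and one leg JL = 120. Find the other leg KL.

Rearranging the Pythagorean theorem to solve for the unknown leg:
leg^2 = hypotenuse^2 - known_leg^2 = 15625 - 14400 = 1225
leg = sqrt(1225) = 35.

35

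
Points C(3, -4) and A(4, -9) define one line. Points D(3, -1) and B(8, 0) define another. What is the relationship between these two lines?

Slope of line 1: m1 = (-9 - -4)/(4 - 3) = -5/1 = -5
Slope of line 2: m2 = (0 - -1)/(8 - 3) = 1/5 = 1/5
Two lines are perpendicular when the product of their slopes is -1 (negative reciprocals).
m1 * m2 = (-5) * (1/5) = -1, confirming perpendicularity.

Perpendicular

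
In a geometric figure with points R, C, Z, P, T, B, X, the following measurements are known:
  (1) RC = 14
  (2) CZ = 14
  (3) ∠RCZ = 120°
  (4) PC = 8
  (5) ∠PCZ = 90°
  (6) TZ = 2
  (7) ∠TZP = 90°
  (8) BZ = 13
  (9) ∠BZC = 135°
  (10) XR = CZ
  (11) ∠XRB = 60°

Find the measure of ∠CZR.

Step 1: By the law of cosines on triangle ZCR: ZR² = 14² + 14² − 2·14·14·cos(120°) = 588, so ZR = 14·√3.
Step 2: By the inverse law of cosines on triangle CZR: cos(∠CZR) = (14² + (14·√3)² − 14²) / (2·14·14·√3) = 588/678.96 = 0.866, so ∠CZR = 30°.

Therefore, the measure of angle ∠CZR = 30°.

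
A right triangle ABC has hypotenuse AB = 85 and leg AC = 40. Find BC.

BC = sqrt(85^2 - 40^2) = sqrt(5625) = 75

75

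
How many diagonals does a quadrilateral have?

The number of diagonals in an n-gon is n(n - 3)/2.
For n = 4: 4(4 - 3)/2 = 4 × 1 / 2 = 2.

2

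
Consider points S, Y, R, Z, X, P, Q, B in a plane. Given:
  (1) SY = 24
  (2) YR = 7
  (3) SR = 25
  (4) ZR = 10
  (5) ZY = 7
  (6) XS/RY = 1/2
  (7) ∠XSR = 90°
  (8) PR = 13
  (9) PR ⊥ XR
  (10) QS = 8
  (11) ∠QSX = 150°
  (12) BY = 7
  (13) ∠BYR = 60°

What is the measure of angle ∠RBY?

Step 1: By the law of cosines on triangle BYR: BR² = 7² + 7² − 2·7·7·cos(60°) = 49, so BR = 7.
Step 2: By the inverse law of cosines on triangle RBY: cos(∠RBY) = (7² + 7² − 7²) / (2·7·7) = 49/98 = 0.5, so ∠RBY = 60°.

Therefore, the measure of angle ∠RBY = 60°.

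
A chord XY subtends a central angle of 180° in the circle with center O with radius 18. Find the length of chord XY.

Chord length = 2r sin(θ/2)
= 2 × 18 × sin(180°/2)
= 2 × 18 × sin(90°)
= 36

36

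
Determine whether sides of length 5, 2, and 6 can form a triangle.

Sort the sides: 2, 5, 6.
It suffices to check that the sum of the two smallest exceeds the largest:
2 + 5 = 7 > 6. ✓
Yes, a valid triangle can be formed.

Yes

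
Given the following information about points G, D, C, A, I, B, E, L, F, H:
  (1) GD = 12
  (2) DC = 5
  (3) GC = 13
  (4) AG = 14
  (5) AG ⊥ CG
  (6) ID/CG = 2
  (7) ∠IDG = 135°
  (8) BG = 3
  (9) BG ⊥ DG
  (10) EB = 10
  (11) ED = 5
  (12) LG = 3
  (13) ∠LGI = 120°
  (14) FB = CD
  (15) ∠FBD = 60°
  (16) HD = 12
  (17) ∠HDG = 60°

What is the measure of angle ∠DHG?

Step 1: By the law of cosines on triangle HDG: HG² = 12² + 12² − 2·12·12·cos(60°) = 144, so HG = 12.
Step 2: By the inverse law of cosines on triangle DHG: cos(∠DHG) = (12² + 12² − 12²) / (2·12·12) = 144/288 = 0.5, so ∠DHG = 60°.

Therefore, the measure of angle ∠DHG = 60°.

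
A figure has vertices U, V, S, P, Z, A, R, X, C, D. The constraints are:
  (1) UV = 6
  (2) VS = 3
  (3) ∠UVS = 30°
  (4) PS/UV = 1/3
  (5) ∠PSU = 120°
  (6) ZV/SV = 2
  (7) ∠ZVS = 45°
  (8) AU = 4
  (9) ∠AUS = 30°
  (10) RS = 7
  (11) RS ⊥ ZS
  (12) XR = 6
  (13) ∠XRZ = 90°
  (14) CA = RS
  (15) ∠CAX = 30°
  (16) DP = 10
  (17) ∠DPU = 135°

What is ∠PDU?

From the given relations: PS = 1/3·UV = 1/3·6 = 2.
Step 1: By the law of cosines on triangle UVS: US² = 6² + 3² − 2·6·3·cos(30°) = 13.82, so US ≈ 3.72.
Step 2: By the law of cosines on triangle USP: UP² = 3.72² + 2² − 2·3.72·2·cos(120°) = 25.26, so UP ≈ 5.03.
Step 3: By the law of cosines on triangle DPU: DU² = 10² + 5.03² − 2·10·5.03·cos(135°) = 196.33, so DU ≈ 14.01.
Step 4: By the inverse law of cosines on triangle PDU: cos(∠PDU) = (10² + 14.01² − 5.03²) / (2·10·14.01) = 271.08/280.24 = 0.9673, so ∠PDU = 14.69°.

Therefore, the measure of angle ∠PDU = 14.69°.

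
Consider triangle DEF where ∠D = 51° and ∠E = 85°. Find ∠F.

The interior angles sum to 180°: angle F = 180 - 51 - 85 = 44°.
The triangle is acute (angles 51°, 85°, 44°).

44 degrees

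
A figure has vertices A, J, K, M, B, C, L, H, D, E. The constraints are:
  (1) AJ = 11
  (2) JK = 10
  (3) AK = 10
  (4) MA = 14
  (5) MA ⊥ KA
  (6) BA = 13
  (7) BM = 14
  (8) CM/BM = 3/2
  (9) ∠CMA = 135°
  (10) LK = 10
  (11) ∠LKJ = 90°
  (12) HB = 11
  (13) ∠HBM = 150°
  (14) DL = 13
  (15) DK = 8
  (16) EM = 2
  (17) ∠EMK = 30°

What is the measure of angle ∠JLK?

Step 1: By the law of cosines on triangle LKJ: LJ² = 10² + 10² − 2·10·10·cos(90°) = 200, so LJ = 10·√2.
Step 2: By the inverse law of cosines on triangle JLK: cos(∠JLK) = ((10·√2)² + 10² − 10²) / (2·10·√2·10) = 200/282.84 = 0.7071, so ∠JLK = 45°.

Therefore, the measure of angle ∠JLK = 45°.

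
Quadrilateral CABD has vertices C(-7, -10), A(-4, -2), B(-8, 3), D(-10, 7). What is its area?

The Shoelace formula works by pairing each vertex with the next (cycling back to the first).
For each pair, compute x_i*y_(i+1) - x_(i+1)*y_i:
  (-7*-2 - -4*-10) = -26
  (-4*3 - -8*-2) = -28
  (-8*7 - -10*3) = -26
  (-10*-10 - -7*7) = 149
Taking half the absolute value of the total: Area = (1/2)(69) = 69/2.

69/2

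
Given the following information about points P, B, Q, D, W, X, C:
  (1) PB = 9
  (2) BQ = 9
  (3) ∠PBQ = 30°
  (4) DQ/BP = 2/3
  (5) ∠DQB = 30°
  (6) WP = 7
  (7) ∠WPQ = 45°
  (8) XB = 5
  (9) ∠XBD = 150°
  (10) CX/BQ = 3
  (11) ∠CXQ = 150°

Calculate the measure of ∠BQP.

Step 1: By the law of cosines on triangle QBP: QP² = 9² + 9² − 2·9·9·cos(30°) = 21.7, so QP ≈ 4.66.
Step 2: By the inverse law of cosines on triangle BQP: cos(∠BQP) = (9² + 4.66² − 9²) / (2·9·4.66) = 21.7/83.86 = 0.2588, so ∠BQP = 75°.

Therefore, the measure of angle ∠BQP = 75°.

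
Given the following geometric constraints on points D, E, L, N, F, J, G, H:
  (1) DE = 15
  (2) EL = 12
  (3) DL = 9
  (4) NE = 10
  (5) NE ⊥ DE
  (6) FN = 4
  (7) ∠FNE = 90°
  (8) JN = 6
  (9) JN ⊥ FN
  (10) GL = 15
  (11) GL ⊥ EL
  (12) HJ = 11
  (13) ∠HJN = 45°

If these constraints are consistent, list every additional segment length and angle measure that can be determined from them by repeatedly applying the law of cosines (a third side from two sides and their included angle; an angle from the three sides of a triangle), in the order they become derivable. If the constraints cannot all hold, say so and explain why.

The constraints are consistent. Derivable facts, in order:
After 1 step:
- DN = 5·√13
- EF = 2·√29
- EG = 3·√41
- FJ = 2·√13
- NH ≈ 7.98
- ∠DEL = 36.87°
- ∠DLE = 90°
- ∠EDL = 53.13°
After 2 steps:
- ∠DNE = 56.31°
- ∠EDN = 33.69°
- ∠EFN = 68.2°
- ∠EGL = 38.66°
- ∠FEN = 21.8°
- ∠FJN = 33.69°
- ∠GEL = 51.34°
- ∠HNJ = 102.88°
- ∠JFN = 56.31°
- ∠JHN = 32.12°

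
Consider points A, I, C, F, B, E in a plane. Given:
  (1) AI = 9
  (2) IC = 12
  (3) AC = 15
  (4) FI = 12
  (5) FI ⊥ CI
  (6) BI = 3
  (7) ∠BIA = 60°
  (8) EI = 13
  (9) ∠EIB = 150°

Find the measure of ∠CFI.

Step 1: By the law of cosines on triangle FIC: FC² = 12² + 12² − 2·12·12·cos(90°) = 288, so FC = 12·√2.
Step 2: By the inverse law of cosines on triangle CFI: cos(∠CFI) = ((12·√2)² + 12² − 12²) / (2·12·√2·12) = 288/407.29 = 0.7071, so ∠CFI = 45°.

Therefore, the measure of angle ∠CFI = 45°.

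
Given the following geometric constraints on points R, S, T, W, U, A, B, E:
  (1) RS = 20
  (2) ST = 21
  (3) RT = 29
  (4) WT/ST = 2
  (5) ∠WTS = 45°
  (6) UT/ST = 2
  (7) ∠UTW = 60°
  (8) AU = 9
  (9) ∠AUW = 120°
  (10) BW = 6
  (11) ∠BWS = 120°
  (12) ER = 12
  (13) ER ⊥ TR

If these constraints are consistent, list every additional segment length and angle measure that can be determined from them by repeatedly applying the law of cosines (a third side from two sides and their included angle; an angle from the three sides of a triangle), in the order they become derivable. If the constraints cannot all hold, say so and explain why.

The constraints are consistent. Derivable facts, in order:
After 1 step:
- SW ≈ 30.95
- TE ≈ 31.38
- WU = 42
- ∠RST = 90°
- ∠RTS = 43.6°
- ∠SRT = 46.4°
After 2 steps:
- SB ≈ 34.34
- WA ≈ 47.15
- ∠ETR = 22.48°
- ∠RET = 67.52°
- ∠SWT = 28.68°
- ∠TSW = 106.32°
- ∠TUW = 60°
- ∠TWU = 60°
After 3 steps:
- ∠AWU = 9.52°
- ∠BSW = 8.7°
- ∠SBW = 51.3°
- ∠UAW = 50.48°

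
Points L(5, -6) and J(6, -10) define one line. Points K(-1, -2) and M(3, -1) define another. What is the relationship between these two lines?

Slope of line 1: m1 = (-10 - -6)/(6 - 5) = -4/1 = -4
Slope of line 2: m2 = (-1 - -2)/(3 - -1) = 1/4 = 1/4
m1 * m2 = -1, so perpendicular.

Perpendicular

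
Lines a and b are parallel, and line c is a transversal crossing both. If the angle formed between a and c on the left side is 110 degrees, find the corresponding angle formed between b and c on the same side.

Corresponding angles formed by parallel lines and a transversal are equal.
The given angle is 110 degrees.
The corresponding angle = 110 degrees.

110 degrees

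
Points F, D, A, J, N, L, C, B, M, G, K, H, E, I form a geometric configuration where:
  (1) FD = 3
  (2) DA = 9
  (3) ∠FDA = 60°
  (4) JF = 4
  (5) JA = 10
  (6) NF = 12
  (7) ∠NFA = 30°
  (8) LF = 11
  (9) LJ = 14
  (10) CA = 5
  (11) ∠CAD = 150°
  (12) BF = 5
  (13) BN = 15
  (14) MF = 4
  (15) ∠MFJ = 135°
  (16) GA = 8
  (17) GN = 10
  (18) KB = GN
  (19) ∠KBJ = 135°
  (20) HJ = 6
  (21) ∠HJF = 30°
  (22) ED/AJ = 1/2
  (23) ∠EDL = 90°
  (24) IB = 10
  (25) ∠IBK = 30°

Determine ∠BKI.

From the given relations: KB = GN = 10.
Step 1: By the law of cosines on triangle KBI: KI² = 10² + 10² − 2·10·10·cos(30°) = 26.79, so KI ≈ 5.18.
Step 2: By the inverse law of cosines on triangle BKI: cos(∠BKI) = (10² + 5.18² − 10²) / (2·10·5.18) = 26.79/103.53 = 0.2588, so ∠BKI = 75°.

Therefore, the measure of angle ∠BKI = 75°.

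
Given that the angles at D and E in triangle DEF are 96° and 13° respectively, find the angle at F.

By the triangle angle sum property, the three interior angles of any triangle add up to 180°.
We know angle D = 96° and angle E = 13°, so their sum is 109°.
Therefore angle F = 180° - 109° = 71°.

71 degrees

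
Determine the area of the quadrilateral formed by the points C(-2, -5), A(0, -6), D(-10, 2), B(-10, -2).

Using the Shoelace formula for a quadrilateral (vertices in order):
Area = (1/2)|sum of (x_i * y_(i+1) - x_(i+1) * y_i)|
Terms: (-2*-6 - 0*-5) = 12, (0*2 - -10*-6) = -60, (-10*-2 - -10*2) = 40, (-10*-5 - -2*-2) = 46
Sum = 38
Area = (1/2)(38) = 19

19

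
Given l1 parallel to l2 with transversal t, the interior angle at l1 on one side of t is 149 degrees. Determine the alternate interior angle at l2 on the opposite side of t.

Alternate interior angles formed by parallel lines and a transversal are equal.
The given angle is 149 degrees.
The alternate interior angle = 149 degrees.

149 degrees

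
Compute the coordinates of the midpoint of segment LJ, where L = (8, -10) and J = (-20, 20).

The midpoint is the average of the coordinates:
x: (8 + -20)/2 = -6
y: (-10 + 20)/2 = 5
Midpoint = (-6, 5)

(-6, 5)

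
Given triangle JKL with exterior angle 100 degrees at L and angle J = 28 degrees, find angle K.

angle K = 100 - 28 = 72 degrees (exterior angle theorem).

72 degrees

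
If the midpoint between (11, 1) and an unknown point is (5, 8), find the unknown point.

Using the midpoint formula: M = ((x1 + x2)/2, (y1 + y2)/2)
We know M = (5, 8) and B = (11, 1)
For x: 5 = (11 + x2)/2, so x2 = 2*5 - 11 = -1
For y: 8 = (1 + y2)/2, so y2 = 2*8 - 1 = 15
A = (-1, 15)

(-1, 15)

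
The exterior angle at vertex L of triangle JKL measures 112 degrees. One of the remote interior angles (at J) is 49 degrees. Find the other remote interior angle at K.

The exterior angle theorem states that an exterior angle equals the sum of the two non-adjacent interior angles.
So 112 = 49 + angle K, which gives angle K = 112 - 49 = 63 degrees.

63 degrees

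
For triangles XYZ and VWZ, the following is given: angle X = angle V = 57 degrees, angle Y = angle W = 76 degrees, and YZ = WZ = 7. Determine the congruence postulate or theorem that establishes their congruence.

The given information provides:
angle X = angle V = 57 degrees, angle Y = angle W = 76 degrees, and YZ = WZ = 7
This matches the AAS congruence theorem.
Two pairs of corresponding angles and a non-included side are equal (Angle-Angle-Side).

AAS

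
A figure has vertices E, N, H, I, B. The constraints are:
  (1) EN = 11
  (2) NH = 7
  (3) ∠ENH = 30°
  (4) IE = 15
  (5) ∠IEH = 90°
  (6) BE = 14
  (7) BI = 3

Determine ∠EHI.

Step 1: By the law of cosines on triangle HNE: HE² = 7² + 11² − 2·7·11·cos(30°) = 36.63, so HE ≈ 6.05.
Step 2: By the law of cosines on triangle HEI: HI² = 6.05² + 15² − 2·6.05·15·cos(90°) = 261.63, so HI ≈ 16.18.
Step 3: By the inverse law of cosines on triangle EHI: cos(∠EHI) = (6.05² + 16.18² − 15²) / (2·6.05·16.18) = 73.26/195.8 = 0.3742, so ∠EHI = 68.03°.

Therefore, the measure of angle ∠EHI = 68.03°.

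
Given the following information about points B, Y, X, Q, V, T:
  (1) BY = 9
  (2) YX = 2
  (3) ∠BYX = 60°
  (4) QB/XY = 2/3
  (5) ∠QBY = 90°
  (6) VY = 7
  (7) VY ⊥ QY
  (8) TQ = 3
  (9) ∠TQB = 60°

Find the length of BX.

Step 1: By the law of cosines on triangle BYX: BX² = 9² + 2² − 2·9·2·cos(60°) = 67, so BX = √67.

Therefore, the length of BX = √67.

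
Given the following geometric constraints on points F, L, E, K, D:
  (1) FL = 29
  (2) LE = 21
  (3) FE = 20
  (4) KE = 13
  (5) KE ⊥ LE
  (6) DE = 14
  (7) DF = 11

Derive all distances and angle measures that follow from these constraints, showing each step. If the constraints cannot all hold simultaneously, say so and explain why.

The constraints are consistent.

Step 1: From LE = 21, EK = 13, and ∠LEK = 90°, by the law of cosines:
  LK² = LE² + EK² - 2·LE·EK·cos(90°) = 441 + 169 - 0 = 610
  LK ≈ 24.7

Step 2: From FD = 11, FE = 20, DE = 14, by the inverse law of cosines:
  cos(∠DFE) = (FD² + FE² - DE²) / (2·FD·FE)
  ∠DFE = 42.38°

Step 3: From FE = 20, FL = 29, EL = 21, by the inverse law of cosines:
  cos(∠EFL) = (FE² + FL² - EL²) / (2·FE·FL)
  ∠EFL = 46.4°

Step 4: From LE = 21, LF = 29, EF = 20, by the inverse law of cosines:
  cos(∠ELF) = (LE² + LF² - EF²) / (2·LE·LF)
  ∠ELF = 43.6°

Step 5: From ED = 14, EF = 20, DF = 11, by the inverse law of cosines:
  cos(∠DEF) = (ED² + EF² - DF²) / (2·ED·EF)
  ∠DEF = 31.98°

Step 6: From EF = 20, EL = 21, FL = 29, by the inverse law of cosines:
  cos(∠FEL) = (EF² + EL² - FL²) / (2·EF·EL)
  ∠FEL = 90°

Step 7: From DE = 14, DF = 11, EF = 20, by the inverse law of cosines:
  cos(∠EDF) = (DE² + DF² - EF²) / (2·DE·DF)
  ∠EDF = 105.63°

Step 8: From LE = 21, LK = 24.7, EK = 13, by the inverse law of cosines:
  cos(∠ELK) = (LE² + LK² - EK²) / (2·LE·LK)
  ∠ELK = 31.76°

Step 9: From KE = 13, KL = 24.7, EL = 21, by the inverse law of cosines:
  cos(∠EKL) = (KE² + KL² - EL²) / (2·KE·KL)
  ∠EKL = 58.24°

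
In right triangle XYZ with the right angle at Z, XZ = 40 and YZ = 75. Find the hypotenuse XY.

XY = sqrt(40^2 + 75^2) = sqrt(7225) = 85

85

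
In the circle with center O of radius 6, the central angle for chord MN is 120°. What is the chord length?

Drop a perpendicular from the center to the chord, bisecting both the chord and the central angle.
Each half-chord = r sin(θ/2) = 6 sin(60°).
The full chord = 2 × 6 × sin(60°) = 6*sqrt(3).

6*sqrt(3)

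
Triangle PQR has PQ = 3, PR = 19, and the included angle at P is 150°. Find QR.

Law of cosines: QR^2 = 3^2 + 19^2 - 2(3)(19)cos(150°) = 57*sqrt(3) + 370, so QR = sqrt(57*sqrt(3) + 370).

sqrt(57*sqrt(3) + 370)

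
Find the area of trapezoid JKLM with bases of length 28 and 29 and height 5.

Area of a trapezoid = (base1 + base2) * height / 2
Area = (28 + 29) * 5 / 2
Area = 57 * 5 / 2
Area = 285 / 2
Area = 285/2

285/2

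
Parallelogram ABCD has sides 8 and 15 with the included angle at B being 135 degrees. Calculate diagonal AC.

Using the law of cosines:
d^2 = 8^2 + 15^2 - 2(8)(15)cos(135 degrees)
d^2 = 64 + 225 - 240*-sqrt(2)/2
d^2 = 120*sqrt(2) + 289
d = sqrt(120*sqrt(2) + 289)

sqrt(120*sqrt(2) + 289)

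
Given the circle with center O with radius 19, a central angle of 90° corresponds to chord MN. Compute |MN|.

Drop a perpendicular from the center to the chord, bisecting both the chord and the central angle.
Each half-chord = r sin(θ/2) = 19 sin(45°).
The full chord = 2 × 19 × sin(45°) = 19*sqrt(2).

19*sqrt(2)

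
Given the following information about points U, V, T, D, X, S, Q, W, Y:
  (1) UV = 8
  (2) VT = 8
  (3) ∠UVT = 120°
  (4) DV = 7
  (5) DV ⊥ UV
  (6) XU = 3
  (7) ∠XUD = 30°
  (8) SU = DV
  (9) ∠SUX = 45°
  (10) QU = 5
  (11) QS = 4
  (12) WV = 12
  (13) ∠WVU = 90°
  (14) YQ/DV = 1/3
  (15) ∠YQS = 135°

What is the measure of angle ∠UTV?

Step 1: By the law of cosines on triangle TVU: TU² = 8² + 8² − 2·8·8·cos(120°) = 192, so TU = 8·√3.
Step 2: By the inverse law of cosines on triangle UTV: cos(∠UTV) = ((8·√3)² + 8² − 8²) / (2·8·√3·8) = 192/221.7 = 0.866, so ∠UTV = 30°.

Therefore, the measure of angle ∠UTV = 30°.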